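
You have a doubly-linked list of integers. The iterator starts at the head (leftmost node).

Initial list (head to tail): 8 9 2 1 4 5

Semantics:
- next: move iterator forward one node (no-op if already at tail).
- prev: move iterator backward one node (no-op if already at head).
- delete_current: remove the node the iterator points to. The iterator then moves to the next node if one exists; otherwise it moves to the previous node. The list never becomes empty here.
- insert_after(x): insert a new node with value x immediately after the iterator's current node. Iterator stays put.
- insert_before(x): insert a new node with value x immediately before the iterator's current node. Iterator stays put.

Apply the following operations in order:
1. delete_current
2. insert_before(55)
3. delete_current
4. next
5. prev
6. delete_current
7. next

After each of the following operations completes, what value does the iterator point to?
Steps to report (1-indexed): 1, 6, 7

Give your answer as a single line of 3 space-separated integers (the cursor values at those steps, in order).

Answer: 9 1 4

Derivation:
After 1 (delete_current): list=[9, 2, 1, 4, 5] cursor@9
After 2 (insert_before(55)): list=[55, 9, 2, 1, 4, 5] cursor@9
After 3 (delete_current): list=[55, 2, 1, 4, 5] cursor@2
After 4 (next): list=[55, 2, 1, 4, 5] cursor@1
After 5 (prev): list=[55, 2, 1, 4, 5] cursor@2
After 6 (delete_current): list=[55, 1, 4, 5] cursor@1
After 7 (next): list=[55, 1, 4, 5] cursor@4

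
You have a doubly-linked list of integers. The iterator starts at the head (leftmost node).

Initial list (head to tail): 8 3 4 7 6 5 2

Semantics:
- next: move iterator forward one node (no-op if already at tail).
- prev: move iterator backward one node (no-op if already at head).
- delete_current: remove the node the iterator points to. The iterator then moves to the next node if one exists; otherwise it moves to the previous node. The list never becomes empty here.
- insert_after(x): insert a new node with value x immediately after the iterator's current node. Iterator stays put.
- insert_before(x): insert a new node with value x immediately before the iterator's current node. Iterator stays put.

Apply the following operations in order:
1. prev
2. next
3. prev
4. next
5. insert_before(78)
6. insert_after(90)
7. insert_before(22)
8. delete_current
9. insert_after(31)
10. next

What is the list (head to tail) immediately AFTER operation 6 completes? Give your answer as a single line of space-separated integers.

Answer: 8 78 3 90 4 7 6 5 2

Derivation:
After 1 (prev): list=[8, 3, 4, 7, 6, 5, 2] cursor@8
After 2 (next): list=[8, 3, 4, 7, 6, 5, 2] cursor@3
After 3 (prev): list=[8, 3, 4, 7, 6, 5, 2] cursor@8
After 4 (next): list=[8, 3, 4, 7, 6, 5, 2] cursor@3
After 5 (insert_before(78)): list=[8, 78, 3, 4, 7, 6, 5, 2] cursor@3
After 6 (insert_after(90)): list=[8, 78, 3, 90, 4, 7, 6, 5, 2] cursor@3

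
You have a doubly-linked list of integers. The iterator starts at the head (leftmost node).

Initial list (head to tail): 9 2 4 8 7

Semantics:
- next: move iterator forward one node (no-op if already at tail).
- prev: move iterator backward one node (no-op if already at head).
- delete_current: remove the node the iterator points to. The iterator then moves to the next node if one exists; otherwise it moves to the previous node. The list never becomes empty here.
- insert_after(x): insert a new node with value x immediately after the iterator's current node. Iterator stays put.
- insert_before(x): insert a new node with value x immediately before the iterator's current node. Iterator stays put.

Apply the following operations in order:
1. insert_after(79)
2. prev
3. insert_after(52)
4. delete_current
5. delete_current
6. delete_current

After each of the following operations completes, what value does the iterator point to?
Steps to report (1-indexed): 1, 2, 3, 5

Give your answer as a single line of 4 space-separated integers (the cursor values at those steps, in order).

Answer: 9 9 9 79

Derivation:
After 1 (insert_after(79)): list=[9, 79, 2, 4, 8, 7] cursor@9
After 2 (prev): list=[9, 79, 2, 4, 8, 7] cursor@9
After 3 (insert_after(52)): list=[9, 52, 79, 2, 4, 8, 7] cursor@9
After 4 (delete_current): list=[52, 79, 2, 4, 8, 7] cursor@52
After 5 (delete_current): list=[79, 2, 4, 8, 7] cursor@79
After 6 (delete_current): list=[2, 4, 8, 7] cursor@2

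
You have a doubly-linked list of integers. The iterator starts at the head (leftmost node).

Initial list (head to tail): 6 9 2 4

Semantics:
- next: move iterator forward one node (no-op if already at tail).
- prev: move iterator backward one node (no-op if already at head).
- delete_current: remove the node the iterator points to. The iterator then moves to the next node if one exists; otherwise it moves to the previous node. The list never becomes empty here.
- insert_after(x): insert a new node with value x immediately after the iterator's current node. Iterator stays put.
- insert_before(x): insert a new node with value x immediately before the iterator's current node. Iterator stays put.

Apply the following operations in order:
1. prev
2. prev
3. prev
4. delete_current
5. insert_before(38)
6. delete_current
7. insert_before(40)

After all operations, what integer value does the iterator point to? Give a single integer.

After 1 (prev): list=[6, 9, 2, 4] cursor@6
After 2 (prev): list=[6, 9, 2, 4] cursor@6
After 3 (prev): list=[6, 9, 2, 4] cursor@6
After 4 (delete_current): list=[9, 2, 4] cursor@9
After 5 (insert_before(38)): list=[38, 9, 2, 4] cursor@9
After 6 (delete_current): list=[38, 2, 4] cursor@2
After 7 (insert_before(40)): list=[38, 40, 2, 4] cursor@2

Answer: 2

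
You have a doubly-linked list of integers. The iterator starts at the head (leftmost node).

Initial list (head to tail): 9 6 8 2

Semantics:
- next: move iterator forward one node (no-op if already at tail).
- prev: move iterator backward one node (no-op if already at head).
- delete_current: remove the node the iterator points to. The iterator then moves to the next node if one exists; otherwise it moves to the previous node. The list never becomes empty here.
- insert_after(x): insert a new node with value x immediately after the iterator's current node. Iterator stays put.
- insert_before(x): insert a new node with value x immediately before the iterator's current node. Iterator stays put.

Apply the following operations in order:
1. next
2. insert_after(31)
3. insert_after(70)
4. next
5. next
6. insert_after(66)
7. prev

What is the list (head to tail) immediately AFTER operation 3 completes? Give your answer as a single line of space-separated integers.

Answer: 9 6 70 31 8 2

Derivation:
After 1 (next): list=[9, 6, 8, 2] cursor@6
After 2 (insert_after(31)): list=[9, 6, 31, 8, 2] cursor@6
After 3 (insert_after(70)): list=[9, 6, 70, 31, 8, 2] cursor@6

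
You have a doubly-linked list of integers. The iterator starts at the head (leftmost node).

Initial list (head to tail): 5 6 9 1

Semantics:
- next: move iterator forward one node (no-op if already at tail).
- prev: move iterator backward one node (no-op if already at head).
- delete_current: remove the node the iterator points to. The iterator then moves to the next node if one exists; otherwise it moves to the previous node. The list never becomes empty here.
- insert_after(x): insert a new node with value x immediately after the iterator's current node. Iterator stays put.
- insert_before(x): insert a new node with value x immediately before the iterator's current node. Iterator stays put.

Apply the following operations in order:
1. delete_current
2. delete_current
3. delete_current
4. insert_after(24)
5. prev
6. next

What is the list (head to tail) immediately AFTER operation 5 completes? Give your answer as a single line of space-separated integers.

After 1 (delete_current): list=[6, 9, 1] cursor@6
After 2 (delete_current): list=[9, 1] cursor@9
After 3 (delete_current): list=[1] cursor@1
After 4 (insert_after(24)): list=[1, 24] cursor@1
After 5 (prev): list=[1, 24] cursor@1

Answer: 1 24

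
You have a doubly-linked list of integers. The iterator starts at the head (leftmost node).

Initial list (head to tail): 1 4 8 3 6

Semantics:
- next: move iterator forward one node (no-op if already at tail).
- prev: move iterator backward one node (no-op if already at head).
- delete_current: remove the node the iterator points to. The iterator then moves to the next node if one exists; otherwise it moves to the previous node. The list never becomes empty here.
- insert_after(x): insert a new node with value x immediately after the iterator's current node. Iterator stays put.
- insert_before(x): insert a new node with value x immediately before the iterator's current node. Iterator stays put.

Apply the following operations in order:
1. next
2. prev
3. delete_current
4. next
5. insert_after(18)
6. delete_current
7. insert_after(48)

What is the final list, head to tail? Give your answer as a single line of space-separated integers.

After 1 (next): list=[1, 4, 8, 3, 6] cursor@4
After 2 (prev): list=[1, 4, 8, 3, 6] cursor@1
After 3 (delete_current): list=[4, 8, 3, 6] cursor@4
After 4 (next): list=[4, 8, 3, 6] cursor@8
After 5 (insert_after(18)): list=[4, 8, 18, 3, 6] cursor@8
After 6 (delete_current): list=[4, 18, 3, 6] cursor@18
After 7 (insert_after(48)): list=[4, 18, 48, 3, 6] cursor@18

Answer: 4 18 48 3 6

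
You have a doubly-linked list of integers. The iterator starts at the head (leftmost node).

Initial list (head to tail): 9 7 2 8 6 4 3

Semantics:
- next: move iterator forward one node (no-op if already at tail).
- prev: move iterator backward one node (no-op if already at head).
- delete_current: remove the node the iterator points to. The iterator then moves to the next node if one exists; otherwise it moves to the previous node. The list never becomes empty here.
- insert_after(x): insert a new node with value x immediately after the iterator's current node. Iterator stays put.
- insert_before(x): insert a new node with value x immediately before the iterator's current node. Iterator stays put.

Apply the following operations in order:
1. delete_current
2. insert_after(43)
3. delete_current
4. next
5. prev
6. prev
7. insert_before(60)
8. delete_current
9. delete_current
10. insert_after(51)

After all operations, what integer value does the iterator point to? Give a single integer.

After 1 (delete_current): list=[7, 2, 8, 6, 4, 3] cursor@7
After 2 (insert_after(43)): list=[7, 43, 2, 8, 6, 4, 3] cursor@7
After 3 (delete_current): list=[43, 2, 8, 6, 4, 3] cursor@43
After 4 (next): list=[43, 2, 8, 6, 4, 3] cursor@2
After 5 (prev): list=[43, 2, 8, 6, 4, 3] cursor@43
After 6 (prev): list=[43, 2, 8, 6, 4, 3] cursor@43
After 7 (insert_before(60)): list=[60, 43, 2, 8, 6, 4, 3] cursor@43
After 8 (delete_current): list=[60, 2, 8, 6, 4, 3] cursor@2
After 9 (delete_current): list=[60, 8, 6, 4, 3] cursor@8
After 10 (insert_after(51)): list=[60, 8, 51, 6, 4, 3] cursor@8

Answer: 8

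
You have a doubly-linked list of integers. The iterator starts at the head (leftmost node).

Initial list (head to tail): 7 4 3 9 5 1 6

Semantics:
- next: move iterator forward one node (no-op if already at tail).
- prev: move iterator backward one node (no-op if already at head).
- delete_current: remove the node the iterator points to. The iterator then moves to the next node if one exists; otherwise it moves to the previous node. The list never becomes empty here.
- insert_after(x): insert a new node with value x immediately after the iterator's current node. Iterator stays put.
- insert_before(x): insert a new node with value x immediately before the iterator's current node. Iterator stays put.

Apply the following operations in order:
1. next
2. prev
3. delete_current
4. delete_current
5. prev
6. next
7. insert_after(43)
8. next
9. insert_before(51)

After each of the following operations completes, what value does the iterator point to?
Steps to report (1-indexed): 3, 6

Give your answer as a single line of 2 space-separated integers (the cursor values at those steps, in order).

After 1 (next): list=[7, 4, 3, 9, 5, 1, 6] cursor@4
After 2 (prev): list=[7, 4, 3, 9, 5, 1, 6] cursor@7
After 3 (delete_current): list=[4, 3, 9, 5, 1, 6] cursor@4
After 4 (delete_current): list=[3, 9, 5, 1, 6] cursor@3
After 5 (prev): list=[3, 9, 5, 1, 6] cursor@3
After 6 (next): list=[3, 9, 5, 1, 6] cursor@9
After 7 (insert_after(43)): list=[3, 9, 43, 5, 1, 6] cursor@9
After 8 (next): list=[3, 9, 43, 5, 1, 6] cursor@43
After 9 (insert_before(51)): list=[3, 9, 51, 43, 5, 1, 6] cursor@43

Answer: 4 9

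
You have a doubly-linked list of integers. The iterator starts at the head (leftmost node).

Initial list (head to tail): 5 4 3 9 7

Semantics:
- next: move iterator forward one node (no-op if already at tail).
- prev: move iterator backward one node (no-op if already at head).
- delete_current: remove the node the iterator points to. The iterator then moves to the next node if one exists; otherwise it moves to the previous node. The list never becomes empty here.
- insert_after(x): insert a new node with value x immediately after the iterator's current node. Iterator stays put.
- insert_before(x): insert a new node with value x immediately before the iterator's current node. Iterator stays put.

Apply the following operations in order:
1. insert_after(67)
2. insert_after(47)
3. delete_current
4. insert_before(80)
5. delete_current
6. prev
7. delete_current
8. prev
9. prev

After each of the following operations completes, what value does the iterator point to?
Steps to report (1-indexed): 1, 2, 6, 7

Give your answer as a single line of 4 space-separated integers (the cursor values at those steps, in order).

After 1 (insert_after(67)): list=[5, 67, 4, 3, 9, 7] cursor@5
After 2 (insert_after(47)): list=[5, 47, 67, 4, 3, 9, 7] cursor@5
After 3 (delete_current): list=[47, 67, 4, 3, 9, 7] cursor@47
After 4 (insert_before(80)): list=[80, 47, 67, 4, 3, 9, 7] cursor@47
After 5 (delete_current): list=[80, 67, 4, 3, 9, 7] cursor@67
After 6 (prev): list=[80, 67, 4, 3, 9, 7] cursor@80
After 7 (delete_current): list=[67, 4, 3, 9, 7] cursor@67
After 8 (prev): list=[67, 4, 3, 9, 7] cursor@67
After 9 (prev): list=[67, 4, 3, 9, 7] cursor@67

Answer: 5 5 80 67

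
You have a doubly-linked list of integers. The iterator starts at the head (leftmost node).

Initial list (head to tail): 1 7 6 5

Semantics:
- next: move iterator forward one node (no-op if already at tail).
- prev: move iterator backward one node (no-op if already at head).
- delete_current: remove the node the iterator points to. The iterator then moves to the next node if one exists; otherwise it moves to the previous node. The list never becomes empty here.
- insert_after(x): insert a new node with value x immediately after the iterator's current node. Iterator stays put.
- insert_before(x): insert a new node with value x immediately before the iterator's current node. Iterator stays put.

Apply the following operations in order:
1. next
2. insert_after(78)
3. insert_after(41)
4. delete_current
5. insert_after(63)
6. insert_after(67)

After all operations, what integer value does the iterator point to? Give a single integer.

After 1 (next): list=[1, 7, 6, 5] cursor@7
After 2 (insert_after(78)): list=[1, 7, 78, 6, 5] cursor@7
After 3 (insert_after(41)): list=[1, 7, 41, 78, 6, 5] cursor@7
After 4 (delete_current): list=[1, 41, 78, 6, 5] cursor@41
After 5 (insert_after(63)): list=[1, 41, 63, 78, 6, 5] cursor@41
After 6 (insert_after(67)): list=[1, 41, 67, 63, 78, 6, 5] cursor@41

Answer: 41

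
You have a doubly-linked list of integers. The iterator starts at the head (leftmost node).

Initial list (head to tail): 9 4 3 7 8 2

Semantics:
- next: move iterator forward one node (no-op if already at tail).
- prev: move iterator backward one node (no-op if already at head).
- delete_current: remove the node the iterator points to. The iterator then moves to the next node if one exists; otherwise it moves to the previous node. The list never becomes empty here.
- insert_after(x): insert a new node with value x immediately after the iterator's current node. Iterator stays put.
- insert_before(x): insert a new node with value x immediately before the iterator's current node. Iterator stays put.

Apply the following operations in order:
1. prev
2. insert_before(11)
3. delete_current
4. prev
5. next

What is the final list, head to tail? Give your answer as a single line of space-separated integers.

Answer: 11 4 3 7 8 2

Derivation:
After 1 (prev): list=[9, 4, 3, 7, 8, 2] cursor@9
After 2 (insert_before(11)): list=[11, 9, 4, 3, 7, 8, 2] cursor@9
After 3 (delete_current): list=[11, 4, 3, 7, 8, 2] cursor@4
After 4 (prev): list=[11, 4, 3, 7, 8, 2] cursor@11
After 5 (next): list=[11, 4, 3, 7, 8, 2] cursor@4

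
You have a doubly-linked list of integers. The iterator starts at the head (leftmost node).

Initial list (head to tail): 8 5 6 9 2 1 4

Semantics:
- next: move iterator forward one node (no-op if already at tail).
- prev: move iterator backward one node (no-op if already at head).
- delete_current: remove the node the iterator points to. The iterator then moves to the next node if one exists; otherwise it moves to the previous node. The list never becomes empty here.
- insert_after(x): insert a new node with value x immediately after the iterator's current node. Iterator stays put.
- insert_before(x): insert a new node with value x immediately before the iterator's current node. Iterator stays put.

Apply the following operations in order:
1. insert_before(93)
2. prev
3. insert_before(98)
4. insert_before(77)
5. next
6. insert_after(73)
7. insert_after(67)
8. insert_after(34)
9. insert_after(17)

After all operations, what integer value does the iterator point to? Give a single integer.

After 1 (insert_before(93)): list=[93, 8, 5, 6, 9, 2, 1, 4] cursor@8
After 2 (prev): list=[93, 8, 5, 6, 9, 2, 1, 4] cursor@93
After 3 (insert_before(98)): list=[98, 93, 8, 5, 6, 9, 2, 1, 4] cursor@93
After 4 (insert_before(77)): list=[98, 77, 93, 8, 5, 6, 9, 2, 1, 4] cursor@93
After 5 (next): list=[98, 77, 93, 8, 5, 6, 9, 2, 1, 4] cursor@8
After 6 (insert_after(73)): list=[98, 77, 93, 8, 73, 5, 6, 9, 2, 1, 4] cursor@8
After 7 (insert_after(67)): list=[98, 77, 93, 8, 67, 73, 5, 6, 9, 2, 1, 4] cursor@8
After 8 (insert_after(34)): list=[98, 77, 93, 8, 34, 67, 73, 5, 6, 9, 2, 1, 4] cursor@8
After 9 (insert_after(17)): list=[98, 77, 93, 8, 17, 34, 67, 73, 5, 6, 9, 2, 1, 4] cursor@8

Answer: 8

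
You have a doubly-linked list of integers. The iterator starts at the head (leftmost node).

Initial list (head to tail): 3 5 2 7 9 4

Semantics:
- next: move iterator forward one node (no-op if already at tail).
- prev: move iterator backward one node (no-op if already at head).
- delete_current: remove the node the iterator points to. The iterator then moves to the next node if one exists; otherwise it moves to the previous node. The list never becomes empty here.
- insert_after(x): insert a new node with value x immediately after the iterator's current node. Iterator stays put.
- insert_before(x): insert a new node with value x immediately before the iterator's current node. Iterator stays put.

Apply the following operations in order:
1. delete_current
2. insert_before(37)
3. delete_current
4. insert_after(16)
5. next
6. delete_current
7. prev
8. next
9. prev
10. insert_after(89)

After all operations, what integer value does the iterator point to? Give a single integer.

Answer: 2

Derivation:
After 1 (delete_current): list=[5, 2, 7, 9, 4] cursor@5
After 2 (insert_before(37)): list=[37, 5, 2, 7, 9, 4] cursor@5
After 3 (delete_current): list=[37, 2, 7, 9, 4] cursor@2
After 4 (insert_after(16)): list=[37, 2, 16, 7, 9, 4] cursor@2
After 5 (next): list=[37, 2, 16, 7, 9, 4] cursor@16
After 6 (delete_current): list=[37, 2, 7, 9, 4] cursor@7
After 7 (prev): list=[37, 2, 7, 9, 4] cursor@2
After 8 (next): list=[37, 2, 7, 9, 4] cursor@7
After 9 (prev): list=[37, 2, 7, 9, 4] cursor@2
After 10 (insert_after(89)): list=[37, 2, 89, 7, 9, 4] cursor@2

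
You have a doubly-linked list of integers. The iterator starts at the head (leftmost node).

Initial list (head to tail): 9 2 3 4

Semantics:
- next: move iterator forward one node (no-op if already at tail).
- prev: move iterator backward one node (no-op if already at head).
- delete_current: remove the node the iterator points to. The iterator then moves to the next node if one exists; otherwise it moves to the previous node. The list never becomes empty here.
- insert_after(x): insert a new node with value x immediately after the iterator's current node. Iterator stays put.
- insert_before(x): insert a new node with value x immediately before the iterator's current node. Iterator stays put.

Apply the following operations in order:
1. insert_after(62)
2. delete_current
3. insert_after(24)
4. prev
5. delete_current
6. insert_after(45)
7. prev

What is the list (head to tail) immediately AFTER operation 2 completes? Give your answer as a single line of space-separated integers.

Answer: 62 2 3 4

Derivation:
After 1 (insert_after(62)): list=[9, 62, 2, 3, 4] cursor@9
After 2 (delete_current): list=[62, 2, 3, 4] cursor@62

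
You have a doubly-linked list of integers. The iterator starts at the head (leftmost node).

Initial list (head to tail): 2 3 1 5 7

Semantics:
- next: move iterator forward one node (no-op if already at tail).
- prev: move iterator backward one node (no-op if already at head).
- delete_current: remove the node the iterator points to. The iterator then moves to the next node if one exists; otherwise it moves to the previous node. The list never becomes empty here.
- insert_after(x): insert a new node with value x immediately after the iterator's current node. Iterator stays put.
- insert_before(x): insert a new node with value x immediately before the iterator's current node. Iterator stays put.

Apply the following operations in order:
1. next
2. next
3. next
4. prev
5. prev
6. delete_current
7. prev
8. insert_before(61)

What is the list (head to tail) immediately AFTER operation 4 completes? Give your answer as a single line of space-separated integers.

Answer: 2 3 1 5 7

Derivation:
After 1 (next): list=[2, 3, 1, 5, 7] cursor@3
After 2 (next): list=[2, 3, 1, 5, 7] cursor@1
After 3 (next): list=[2, 3, 1, 5, 7] cursor@5
After 4 (prev): list=[2, 3, 1, 5, 7] cursor@1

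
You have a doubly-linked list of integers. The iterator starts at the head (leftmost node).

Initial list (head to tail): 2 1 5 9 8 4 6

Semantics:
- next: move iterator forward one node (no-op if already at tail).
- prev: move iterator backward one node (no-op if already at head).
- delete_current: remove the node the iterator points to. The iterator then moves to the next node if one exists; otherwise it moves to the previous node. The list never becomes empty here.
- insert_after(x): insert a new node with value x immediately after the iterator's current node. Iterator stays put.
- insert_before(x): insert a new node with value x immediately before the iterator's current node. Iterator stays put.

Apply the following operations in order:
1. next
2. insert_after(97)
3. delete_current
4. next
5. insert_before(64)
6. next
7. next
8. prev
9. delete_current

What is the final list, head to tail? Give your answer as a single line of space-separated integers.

Answer: 2 97 64 5 8 4 6

Derivation:
After 1 (next): list=[2, 1, 5, 9, 8, 4, 6] cursor@1
After 2 (insert_after(97)): list=[2, 1, 97, 5, 9, 8, 4, 6] cursor@1
After 3 (delete_current): list=[2, 97, 5, 9, 8, 4, 6] cursor@97
After 4 (next): list=[2, 97, 5, 9, 8, 4, 6] cursor@5
After 5 (insert_before(64)): list=[2, 97, 64, 5, 9, 8, 4, 6] cursor@5
After 6 (next): list=[2, 97, 64, 5, 9, 8, 4, 6] cursor@9
After 7 (next): list=[2, 97, 64, 5, 9, 8, 4, 6] cursor@8
After 8 (prev): list=[2, 97, 64, 5, 9, 8, 4, 6] cursor@9
After 9 (delete_current): list=[2, 97, 64, 5, 8, 4, 6] cursor@8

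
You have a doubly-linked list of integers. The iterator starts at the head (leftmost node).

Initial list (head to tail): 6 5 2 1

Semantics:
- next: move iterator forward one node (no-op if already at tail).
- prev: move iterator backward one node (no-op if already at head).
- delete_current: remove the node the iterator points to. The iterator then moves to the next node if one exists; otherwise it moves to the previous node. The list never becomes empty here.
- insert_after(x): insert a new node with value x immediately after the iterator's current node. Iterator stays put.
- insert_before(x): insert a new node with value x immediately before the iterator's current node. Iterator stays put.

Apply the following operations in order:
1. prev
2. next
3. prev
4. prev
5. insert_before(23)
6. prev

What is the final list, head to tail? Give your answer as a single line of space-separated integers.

After 1 (prev): list=[6, 5, 2, 1] cursor@6
After 2 (next): list=[6, 5, 2, 1] cursor@5
After 3 (prev): list=[6, 5, 2, 1] cursor@6
After 4 (prev): list=[6, 5, 2, 1] cursor@6
After 5 (insert_before(23)): list=[23, 6, 5, 2, 1] cursor@6
After 6 (prev): list=[23, 6, 5, 2, 1] cursor@23

Answer: 23 6 5 2 1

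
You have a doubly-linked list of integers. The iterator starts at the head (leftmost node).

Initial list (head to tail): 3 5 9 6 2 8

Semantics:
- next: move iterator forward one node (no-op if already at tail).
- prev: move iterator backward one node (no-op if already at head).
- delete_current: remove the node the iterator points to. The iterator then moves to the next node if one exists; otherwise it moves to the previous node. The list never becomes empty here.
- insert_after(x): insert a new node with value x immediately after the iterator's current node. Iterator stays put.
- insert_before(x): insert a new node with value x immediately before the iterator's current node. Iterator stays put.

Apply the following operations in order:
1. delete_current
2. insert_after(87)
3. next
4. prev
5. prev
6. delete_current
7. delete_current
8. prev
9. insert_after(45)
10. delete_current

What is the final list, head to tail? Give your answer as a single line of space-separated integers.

After 1 (delete_current): list=[5, 9, 6, 2, 8] cursor@5
After 2 (insert_after(87)): list=[5, 87, 9, 6, 2, 8] cursor@5
After 3 (next): list=[5, 87, 9, 6, 2, 8] cursor@87
After 4 (prev): list=[5, 87, 9, 6, 2, 8] cursor@5
After 5 (prev): list=[5, 87, 9, 6, 2, 8] cursor@5
After 6 (delete_current): list=[87, 9, 6, 2, 8] cursor@87
After 7 (delete_current): list=[9, 6, 2, 8] cursor@9
After 8 (prev): list=[9, 6, 2, 8] cursor@9
After 9 (insert_after(45)): list=[9, 45, 6, 2, 8] cursor@9
After 10 (delete_current): list=[45, 6, 2, 8] cursor@45

Answer: 45 6 2 8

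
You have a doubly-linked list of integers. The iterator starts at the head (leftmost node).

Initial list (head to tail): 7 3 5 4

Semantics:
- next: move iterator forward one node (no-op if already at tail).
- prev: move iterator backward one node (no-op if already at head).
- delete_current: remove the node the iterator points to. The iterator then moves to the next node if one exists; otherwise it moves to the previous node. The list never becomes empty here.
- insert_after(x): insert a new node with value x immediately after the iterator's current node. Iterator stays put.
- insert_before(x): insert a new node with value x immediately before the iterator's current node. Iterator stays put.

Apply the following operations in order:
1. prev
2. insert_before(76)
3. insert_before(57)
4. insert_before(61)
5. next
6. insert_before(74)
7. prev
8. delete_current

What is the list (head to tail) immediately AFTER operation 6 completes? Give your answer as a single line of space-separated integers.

After 1 (prev): list=[7, 3, 5, 4] cursor@7
After 2 (insert_before(76)): list=[76, 7, 3, 5, 4] cursor@7
After 3 (insert_before(57)): list=[76, 57, 7, 3, 5, 4] cursor@7
After 4 (insert_before(61)): list=[76, 57, 61, 7, 3, 5, 4] cursor@7
After 5 (next): list=[76, 57, 61, 7, 3, 5, 4] cursor@3
After 6 (insert_before(74)): list=[76, 57, 61, 7, 74, 3, 5, 4] cursor@3

Answer: 76 57 61 7 74 3 5 4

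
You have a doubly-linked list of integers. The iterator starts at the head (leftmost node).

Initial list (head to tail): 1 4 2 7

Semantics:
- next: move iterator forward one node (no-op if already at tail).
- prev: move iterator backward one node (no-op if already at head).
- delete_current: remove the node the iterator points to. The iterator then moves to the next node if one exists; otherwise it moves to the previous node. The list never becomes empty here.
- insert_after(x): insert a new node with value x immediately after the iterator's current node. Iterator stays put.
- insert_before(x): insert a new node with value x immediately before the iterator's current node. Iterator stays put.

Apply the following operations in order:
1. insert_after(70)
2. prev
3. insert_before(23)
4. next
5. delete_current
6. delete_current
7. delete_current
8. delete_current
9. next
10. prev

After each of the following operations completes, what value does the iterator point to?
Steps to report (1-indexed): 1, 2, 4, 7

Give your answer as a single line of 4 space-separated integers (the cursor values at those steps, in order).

Answer: 1 1 70 7

Derivation:
After 1 (insert_after(70)): list=[1, 70, 4, 2, 7] cursor@1
After 2 (prev): list=[1, 70, 4, 2, 7] cursor@1
After 3 (insert_before(23)): list=[23, 1, 70, 4, 2, 7] cursor@1
After 4 (next): list=[23, 1, 70, 4, 2, 7] cursor@70
After 5 (delete_current): list=[23, 1, 4, 2, 7] cursor@4
After 6 (delete_current): list=[23, 1, 2, 7] cursor@2
After 7 (delete_current): list=[23, 1, 7] cursor@7
After 8 (delete_current): list=[23, 1] cursor@1
After 9 (next): list=[23, 1] cursor@1
After 10 (prev): list=[23, 1] cursor@23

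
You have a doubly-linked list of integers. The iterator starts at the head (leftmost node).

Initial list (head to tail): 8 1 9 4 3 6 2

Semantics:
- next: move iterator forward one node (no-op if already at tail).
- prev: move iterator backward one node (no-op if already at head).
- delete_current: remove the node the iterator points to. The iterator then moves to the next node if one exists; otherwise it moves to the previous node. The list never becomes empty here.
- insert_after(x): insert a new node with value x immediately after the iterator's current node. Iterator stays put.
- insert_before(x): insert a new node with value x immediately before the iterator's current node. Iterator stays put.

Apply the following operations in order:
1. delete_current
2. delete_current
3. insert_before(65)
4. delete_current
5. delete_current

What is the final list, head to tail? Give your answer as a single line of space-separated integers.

Answer: 65 3 6 2

Derivation:
After 1 (delete_current): list=[1, 9, 4, 3, 6, 2] cursor@1
After 2 (delete_current): list=[9, 4, 3, 6, 2] cursor@9
After 3 (insert_before(65)): list=[65, 9, 4, 3, 6, 2] cursor@9
After 4 (delete_current): list=[65, 4, 3, 6, 2] cursor@4
After 5 (delete_current): list=[65, 3, 6, 2] cursor@3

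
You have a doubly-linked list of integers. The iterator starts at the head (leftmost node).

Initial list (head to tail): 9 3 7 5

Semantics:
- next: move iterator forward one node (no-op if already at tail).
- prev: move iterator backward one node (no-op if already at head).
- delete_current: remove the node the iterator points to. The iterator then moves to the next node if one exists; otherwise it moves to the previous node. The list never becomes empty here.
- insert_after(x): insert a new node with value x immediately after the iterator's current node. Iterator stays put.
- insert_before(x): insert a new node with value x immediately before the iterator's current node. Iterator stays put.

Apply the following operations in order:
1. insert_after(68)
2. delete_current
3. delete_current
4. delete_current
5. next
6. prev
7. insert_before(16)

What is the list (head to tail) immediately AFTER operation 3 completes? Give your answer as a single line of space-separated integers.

After 1 (insert_after(68)): list=[9, 68, 3, 7, 5] cursor@9
After 2 (delete_current): list=[68, 3, 7, 5] cursor@68
After 3 (delete_current): list=[3, 7, 5] cursor@3

Answer: 3 7 5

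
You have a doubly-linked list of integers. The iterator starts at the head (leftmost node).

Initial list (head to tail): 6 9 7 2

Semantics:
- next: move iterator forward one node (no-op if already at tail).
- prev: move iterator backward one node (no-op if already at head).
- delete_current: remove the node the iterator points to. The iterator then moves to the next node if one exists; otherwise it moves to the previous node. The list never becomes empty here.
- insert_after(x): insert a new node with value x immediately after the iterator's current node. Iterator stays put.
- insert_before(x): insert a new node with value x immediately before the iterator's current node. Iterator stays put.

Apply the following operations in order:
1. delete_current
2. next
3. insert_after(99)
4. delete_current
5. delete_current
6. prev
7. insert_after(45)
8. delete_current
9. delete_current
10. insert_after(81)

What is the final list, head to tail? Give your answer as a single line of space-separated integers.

After 1 (delete_current): list=[9, 7, 2] cursor@9
After 2 (next): list=[9, 7, 2] cursor@7
After 3 (insert_after(99)): list=[9, 7, 99, 2] cursor@7
After 4 (delete_current): list=[9, 99, 2] cursor@99
After 5 (delete_current): list=[9, 2] cursor@2
After 6 (prev): list=[9, 2] cursor@9
After 7 (insert_after(45)): list=[9, 45, 2] cursor@9
After 8 (delete_current): list=[45, 2] cursor@45
After 9 (delete_current): list=[2] cursor@2
After 10 (insert_after(81)): list=[2, 81] cursor@2

Answer: 2 81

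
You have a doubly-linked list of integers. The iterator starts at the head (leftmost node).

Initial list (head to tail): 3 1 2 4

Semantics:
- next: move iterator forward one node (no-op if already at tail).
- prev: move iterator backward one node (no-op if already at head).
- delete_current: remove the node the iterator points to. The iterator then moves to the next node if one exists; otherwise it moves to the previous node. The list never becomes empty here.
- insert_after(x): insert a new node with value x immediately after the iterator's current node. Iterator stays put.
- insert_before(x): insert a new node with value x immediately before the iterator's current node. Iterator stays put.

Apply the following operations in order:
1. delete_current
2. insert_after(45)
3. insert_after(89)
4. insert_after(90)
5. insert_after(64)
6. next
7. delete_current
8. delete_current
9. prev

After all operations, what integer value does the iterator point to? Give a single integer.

Answer: 1

Derivation:
After 1 (delete_current): list=[1, 2, 4] cursor@1
After 2 (insert_after(45)): list=[1, 45, 2, 4] cursor@1
After 3 (insert_after(89)): list=[1, 89, 45, 2, 4] cursor@1
After 4 (insert_after(90)): list=[1, 90, 89, 45, 2, 4] cursor@1
After 5 (insert_after(64)): list=[1, 64, 90, 89, 45, 2, 4] cursor@1
After 6 (next): list=[1, 64, 90, 89, 45, 2, 4] cursor@64
After 7 (delete_current): list=[1, 90, 89, 45, 2, 4] cursor@90
After 8 (delete_current): list=[1, 89, 45, 2, 4] cursor@89
After 9 (prev): list=[1, 89, 45, 2, 4] cursor@1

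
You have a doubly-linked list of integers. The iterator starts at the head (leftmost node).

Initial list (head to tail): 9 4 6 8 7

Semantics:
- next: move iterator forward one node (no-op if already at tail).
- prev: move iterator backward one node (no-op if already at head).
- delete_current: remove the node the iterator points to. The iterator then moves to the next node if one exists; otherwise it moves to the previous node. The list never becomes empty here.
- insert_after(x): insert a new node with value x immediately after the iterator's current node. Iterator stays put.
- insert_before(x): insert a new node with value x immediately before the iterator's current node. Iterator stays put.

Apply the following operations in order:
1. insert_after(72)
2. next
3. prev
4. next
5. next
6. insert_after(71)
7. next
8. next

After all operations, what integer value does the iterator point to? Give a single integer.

Answer: 6

Derivation:
After 1 (insert_after(72)): list=[9, 72, 4, 6, 8, 7] cursor@9
After 2 (next): list=[9, 72, 4, 6, 8, 7] cursor@72
After 3 (prev): list=[9, 72, 4, 6, 8, 7] cursor@9
After 4 (next): list=[9, 72, 4, 6, 8, 7] cursor@72
After 5 (next): list=[9, 72, 4, 6, 8, 7] cursor@4
After 6 (insert_after(71)): list=[9, 72, 4, 71, 6, 8, 7] cursor@4
After 7 (next): list=[9, 72, 4, 71, 6, 8, 7] cursor@71
After 8 (next): list=[9, 72, 4, 71, 6, 8, 7] cursor@6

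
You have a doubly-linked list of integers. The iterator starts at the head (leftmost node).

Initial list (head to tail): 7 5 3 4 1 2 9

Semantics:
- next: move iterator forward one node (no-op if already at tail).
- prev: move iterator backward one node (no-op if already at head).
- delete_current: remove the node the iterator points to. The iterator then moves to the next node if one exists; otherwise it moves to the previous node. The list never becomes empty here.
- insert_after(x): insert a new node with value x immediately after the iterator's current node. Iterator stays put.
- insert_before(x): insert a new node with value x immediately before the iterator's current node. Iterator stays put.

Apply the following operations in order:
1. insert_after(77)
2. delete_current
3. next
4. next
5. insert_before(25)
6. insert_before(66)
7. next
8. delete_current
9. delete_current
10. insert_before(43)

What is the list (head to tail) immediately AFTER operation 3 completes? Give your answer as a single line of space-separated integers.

After 1 (insert_after(77)): list=[7, 77, 5, 3, 4, 1, 2, 9] cursor@7
After 2 (delete_current): list=[77, 5, 3, 4, 1, 2, 9] cursor@77
After 3 (next): list=[77, 5, 3, 4, 1, 2, 9] cursor@5

Answer: 77 5 3 4 1 2 9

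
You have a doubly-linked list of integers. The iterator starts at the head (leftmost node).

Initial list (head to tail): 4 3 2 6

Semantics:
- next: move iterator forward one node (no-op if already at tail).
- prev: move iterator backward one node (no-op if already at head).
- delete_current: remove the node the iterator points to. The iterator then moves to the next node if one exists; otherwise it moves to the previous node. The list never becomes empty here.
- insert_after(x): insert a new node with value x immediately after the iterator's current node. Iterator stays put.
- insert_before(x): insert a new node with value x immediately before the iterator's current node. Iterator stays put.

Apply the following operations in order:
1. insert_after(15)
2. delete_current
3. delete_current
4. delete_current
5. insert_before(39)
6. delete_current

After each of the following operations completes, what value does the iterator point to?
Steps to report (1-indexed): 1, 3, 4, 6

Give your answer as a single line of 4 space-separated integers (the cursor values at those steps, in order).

Answer: 4 3 2 6

Derivation:
After 1 (insert_after(15)): list=[4, 15, 3, 2, 6] cursor@4
After 2 (delete_current): list=[15, 3, 2, 6] cursor@15
After 3 (delete_current): list=[3, 2, 6] cursor@3
After 4 (delete_current): list=[2, 6] cursor@2
After 5 (insert_before(39)): list=[39, 2, 6] cursor@2
After 6 (delete_current): list=[39, 6] cursor@6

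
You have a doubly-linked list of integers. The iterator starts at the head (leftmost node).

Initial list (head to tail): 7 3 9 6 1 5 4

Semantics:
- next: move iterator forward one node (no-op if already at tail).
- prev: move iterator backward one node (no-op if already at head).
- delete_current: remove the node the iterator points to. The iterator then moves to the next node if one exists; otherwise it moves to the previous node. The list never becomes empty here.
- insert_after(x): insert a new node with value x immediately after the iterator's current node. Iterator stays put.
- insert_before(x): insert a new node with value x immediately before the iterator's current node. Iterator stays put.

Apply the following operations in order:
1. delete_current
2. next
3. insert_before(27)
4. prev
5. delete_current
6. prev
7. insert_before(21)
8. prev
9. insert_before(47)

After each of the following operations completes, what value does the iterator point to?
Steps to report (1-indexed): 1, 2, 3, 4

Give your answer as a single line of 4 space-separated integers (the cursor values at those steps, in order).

Answer: 3 9 9 27

Derivation:
After 1 (delete_current): list=[3, 9, 6, 1, 5, 4] cursor@3
After 2 (next): list=[3, 9, 6, 1, 5, 4] cursor@9
After 3 (insert_before(27)): list=[3, 27, 9, 6, 1, 5, 4] cursor@9
After 4 (prev): list=[3, 27, 9, 6, 1, 5, 4] cursor@27
After 5 (delete_current): list=[3, 9, 6, 1, 5, 4] cursor@9
After 6 (prev): list=[3, 9, 6, 1, 5, 4] cursor@3
After 7 (insert_before(21)): list=[21, 3, 9, 6, 1, 5, 4] cursor@3
After 8 (prev): list=[21, 3, 9, 6, 1, 5, 4] cursor@21
After 9 (insert_before(47)): list=[47, 21, 3, 9, 6, 1, 5, 4] cursor@21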